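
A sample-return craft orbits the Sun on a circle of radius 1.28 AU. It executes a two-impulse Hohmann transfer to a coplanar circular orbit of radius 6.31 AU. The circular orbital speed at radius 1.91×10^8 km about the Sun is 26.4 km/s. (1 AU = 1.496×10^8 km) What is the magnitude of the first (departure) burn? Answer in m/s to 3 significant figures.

Δv₁ = 7630 m/s

From the circular-orbit relation v² = μ/r at r = 1.91×10^8 km: μ = v²r = (26.4)² × 1.91×10^8 = 1.33119×10^11 km³/s².
In km: r₁ = 1.28 × 1.496×10^8 = 1.91488×10^8 km; r₂ = 6.31 × 1.496×10^8 = 9.43976×10^8 km.
Semi-major axis of the transfer orbit: a_t = (1.91488×10^8 + 9.43976×10^8)/2 = 5.67732×10^8 km.
On the circular orbit at r = 1.91488×10^8 km, v_c = √(μ/r) = 26.366 km/s.
Vis-viva on the transfer ellipse at r = 1.91488×10^8 km gives v_t = √[μ(2/r − 1/a_t)] = 33.998 km/s.
Δv₁ = |v_t − v_c| = |33.998 − 26.366| = 7.632 km/s.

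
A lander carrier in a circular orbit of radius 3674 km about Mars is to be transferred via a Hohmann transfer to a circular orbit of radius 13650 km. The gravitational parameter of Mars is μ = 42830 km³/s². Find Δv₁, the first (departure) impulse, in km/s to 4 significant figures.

The Hohmann ellipse has a_t = (r₁ + r₂)/2 = 8662 km.
Circular speed at r = 3674 km: v_c = √(μ/r) = 3.4143 km/s.
Transfer-orbit speed at the same r (vis-viva, a = a_t): v_t = √[μ(2/r − 1/a_t)] = 4.2861 km/s.
Δv₁ = |v_t − v_c| = |4.2861 − 3.4143| = 0.8718 km/s.

Δv₁ = 0.8718 km/s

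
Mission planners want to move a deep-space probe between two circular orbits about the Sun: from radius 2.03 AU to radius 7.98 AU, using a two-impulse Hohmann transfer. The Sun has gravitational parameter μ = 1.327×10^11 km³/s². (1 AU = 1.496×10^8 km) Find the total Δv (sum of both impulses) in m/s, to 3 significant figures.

Δv = 9320 m/s

In km: r₁ = 2.03 × 1.496×10^8 = 3.03688×10^8 km; r₂ = 7.98 × 1.496×10^8 = 1.193808×10^9 km.
Semi-major axis of the transfer orbit: a_t = (3.03688×10^8 + 1.193808×10^9)/2 = 7.48748×10^8 km.
Circular speed at r₁: v₁ = √(μ/r₁) = √(1.327×10^11/3.03688×10^8) = 20.904 km/s.
Transfer-orbit speed at r₁ (vis-viva): v_p = √[μ(2/r₁ − 1/a_t)] = 26.395 km/s.
First burn Δv₁ = |v_p − v₁| = 5.491 km/s.
Circular speed at r₂: v₂ = √(μ/r₂) = 10.5431 km/s.
Transfer-orbit speed at r₂: v_a = √[μ(2/r₂ − 1/a_t)] = 6.71451 km/s.
Second burn Δv₂ = |v₂ − v_a| = 3.829 km/s.
Total Δv = Δv₁ + Δv₂ = 9.320 km/s.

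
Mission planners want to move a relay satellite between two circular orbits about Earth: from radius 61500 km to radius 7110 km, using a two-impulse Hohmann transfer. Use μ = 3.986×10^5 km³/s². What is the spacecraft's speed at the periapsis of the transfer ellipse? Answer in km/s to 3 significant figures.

The Hohmann ellipse has a_t = (r₁ + r₂)/2 = 34305 km.
The periapsis of the transfer ellipse is at r = 7110 km.
Applying v² = μ(2/r − 1/a_t): v = 10.03 km/s.

v = 10.0 km/s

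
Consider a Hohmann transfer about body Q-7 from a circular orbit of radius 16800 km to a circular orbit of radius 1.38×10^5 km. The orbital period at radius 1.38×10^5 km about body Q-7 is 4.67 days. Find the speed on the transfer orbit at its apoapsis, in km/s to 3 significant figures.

v = 1.00 km/s

From Kepler's third law T² = 4π²r³/μ at r = 1.38×10^5 km, T = 4.67 days = 4.67 × 86400 s = 4.03488×10^5 s: μ = 4π²r³/T² = 6.37288×10^5 km³/s².
Semi-major axis of the transfer orbit: a_t = (16800 + 1.380×10^5)/2 = 77400 km.
The apoapsis of the transfer ellipse is at r = 1.380×10^5 km.
From the vis-viva equation, v = √[μ(2/r − 1/a_t)] = 1.001 km/s.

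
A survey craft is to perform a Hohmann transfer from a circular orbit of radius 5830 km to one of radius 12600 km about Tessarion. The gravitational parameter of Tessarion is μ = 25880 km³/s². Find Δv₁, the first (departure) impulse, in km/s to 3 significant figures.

Transfer-ellipse semi-major axis a_t = (r₁ + r₂)/2 = (5830 + 12600)/2 = 9215 km.
Circular speed at r = 5830 km: v_c = √(μ/r) = 2.1069 km/s.
Transfer-orbit speed at the same r (vis-viva, a = a_t): v_t = √[μ(2/r − 1/a_t)] = 2.4637 km/s.
Δv₁ = |v_t − v_c| = |2.4637 − 2.1069| = 0.3568 km/s.

Δv₁ = 0.357 km/s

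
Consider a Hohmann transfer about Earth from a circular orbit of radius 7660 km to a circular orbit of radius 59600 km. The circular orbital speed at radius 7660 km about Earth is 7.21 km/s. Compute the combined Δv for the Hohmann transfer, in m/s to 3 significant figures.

From the circular-orbit relation v² = μ/r at r = 7660 km: μ = v²r = (7.21)² × 7660 = 3.98198×10^5 km³/s².
Transfer-ellipse semi-major axis a_t = (r₁ + r₂)/2 = (7660 + 59600)/2 = 33630 km.
Circular speed at r₁: v₁ = √(μ/r₁) = √(3.98198×10^5/7660) = 7.210000 km/s.
Transfer-orbit speed at r₁ (v² = μ(2/r − 1/a)): v_p = √[μ(2/r₁ − 1/a_t)] = 9.598314 km/s.
First burn Δv₁ = |v_p − v₁| = 2.388314 km/s.
At r₂, v₂ = √(μ/r₂) = 2.5847975 km/s.
Transfer-orbit speed at r₂: v_a = √[μ(2/r₂ − 1/a_t)] = 1.2336088 km/s.
Second burn Δv₂ = |v₂ − v_a| = 1.351189 km/s.
Total Δv = Δv₁ + Δv₂ = 3.740 km/s.

Δv = 3740 m/s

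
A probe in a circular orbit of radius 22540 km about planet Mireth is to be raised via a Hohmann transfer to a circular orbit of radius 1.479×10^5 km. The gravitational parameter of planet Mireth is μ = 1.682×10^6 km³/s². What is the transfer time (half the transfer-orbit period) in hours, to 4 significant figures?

Semi-major axis of the transfer orbit: a_t = (22540 + 1.479×10^5)/2 = 85220 km.
Transfer time t = π√(a_t³/μ) = π√((85220)³ / 1.682×10^6) = 60260 s.
Converting: 60260 s ÷ 3600 s/hour = 16.74 hours.

t = 16.74 hours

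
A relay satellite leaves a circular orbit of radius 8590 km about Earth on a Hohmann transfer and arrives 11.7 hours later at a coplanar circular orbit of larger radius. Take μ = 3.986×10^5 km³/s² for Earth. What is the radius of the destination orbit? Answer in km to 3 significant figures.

Transfer time t = 11.7 hours = 42120 s, and t = π√(a_t³/μ).
So a_t = (μ t²/π²)^(1/3) = (3.986×10^5 × (42120)² / π²)^(1/3) = 41534 km.
Since a_t = (r₁ + r₂)/2, r₂ = 2a_t − r₁ = 2×41534 − 8590 = 74478 km.

r₂ = 74500 km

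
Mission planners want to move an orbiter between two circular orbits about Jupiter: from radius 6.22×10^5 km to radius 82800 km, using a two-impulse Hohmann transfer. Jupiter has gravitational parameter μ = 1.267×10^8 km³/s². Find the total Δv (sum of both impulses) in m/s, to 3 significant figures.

Δv = 20200 m/s

Transfer-ellipse semi-major axis a_t = (r₁ + r₂)/2 = (6.220×10^5 + 82800)/2 = 3.524×10^5 km.
At r₁ the circular-orbit speed is v₁ = √(μ/r₁) = 14.2723 km/s.
On the transfer ellipse at r₁, vis-viva gives v_a = √[μ(2/r₁ − 1/a_t)] = 6.91816 km/s.
First burn Δv₁ = |v_a − v₁| = 7.3541 km/s.
Circular speed at r₂: v₂ = √(μ/r₂) = 39.118 km/s.
Transfer-orbit speed at r₂: v_p = √[μ(2/r₂ − 1/a_t)] = 51.970 km/s.
Second burn Δv₂ = |v₂ − v_p| = 12.852 km/s.
Total Δv = Δv₁ + Δv₂ = 20.21 km/s.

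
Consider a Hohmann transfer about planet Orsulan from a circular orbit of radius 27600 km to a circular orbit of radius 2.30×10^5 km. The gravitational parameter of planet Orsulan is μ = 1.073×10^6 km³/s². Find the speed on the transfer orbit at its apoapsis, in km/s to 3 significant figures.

v = 1.00 km/s

The Hohmann ellipse has a_t = (r₁ + r₂)/2 = 1.288×10^5 km.
The apoapsis of the transfer ellipse is at r = 2.300×10^5 km.
Vis-viva: v = √[μ(2/r − 1/a_t)] = √[1.073×10^6 × (2/2.300×10^5 − 1/1.288×10^5)] = 0.9998 km/s.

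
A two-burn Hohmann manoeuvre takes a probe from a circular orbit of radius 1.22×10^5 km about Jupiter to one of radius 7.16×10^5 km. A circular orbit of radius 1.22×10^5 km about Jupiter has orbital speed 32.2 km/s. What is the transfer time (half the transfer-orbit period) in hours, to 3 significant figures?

t = 21.0 hours

From the circular-orbit relation v² = μ/r at r = 1.22×10^5 km: μ = v²r = (32.2)² × 1.22×10^5 = 1.26494×10^8 km³/s².
Transfer-ellipse semi-major axis a_t = (r₁ + r₂)/2 = (1.220×10^5 + 7.160×10^5)/2 = 4.190×10^5 km.
Half the transfer-orbit period gives t = π√(a_t³/μ) = 75760 s.
Converting: 75760 s ÷ 3600 s/hour = 21.0 hours.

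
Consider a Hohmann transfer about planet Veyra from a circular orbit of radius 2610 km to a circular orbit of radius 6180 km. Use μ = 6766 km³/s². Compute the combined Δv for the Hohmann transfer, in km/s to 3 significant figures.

Δv = 0.539 km/s

Transfer-ellipse semi-major axis a_t = (r₁ + r₂)/2 = (2610 + 6180)/2 = 4395 km.
At r₁ the circular-orbit speed is v₁ = √(μ/r₁) = 1.61007 km/s.
On the transfer ellipse at r₁, vis-viva gives v_p = √[μ(2/r₁ − 1/a_t)] = 1.90924 km/s.
First burn Δv₁ = |v_p − v₁| = 0.2992 km/s.
Circular speed at r₂: v₂ = √(μ/r₂) = 1.0463 km/s.
Transfer-orbit speed at r₂: v_a = √[μ(2/r₂ − 1/a_t)] = 0.80633 km/s.
Second burn Δv₂ = |v₂ − v_a| = 0.2400 km/s.
Total Δv = Δv₁ + Δv₂ = 0.5392 km/s.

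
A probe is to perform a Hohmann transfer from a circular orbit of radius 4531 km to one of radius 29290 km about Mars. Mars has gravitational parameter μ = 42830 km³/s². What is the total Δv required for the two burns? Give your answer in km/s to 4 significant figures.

The Hohmann ellipse has a_t = (r₁ + r₂)/2 = 16910.5 km.
At r₁ the circular-orbit speed is v₁ = √(μ/r₁) = 3.0745 km/s.
On the transfer ellipse at r₁, vis-viva gives v_p = √[μ(2/r₁ − 1/a_t)] = 4.0463 km/s.
First burn Δv₁ = |v_p − v₁| = 0.9718 km/s.
At r₂, v₂ = √(μ/r₂) = 1.2092 km/s.
Transfer-orbit speed at r₂: v_a = √[μ(2/r₂ − 1/a_t)] = 0.62594 km/s.
Second burn Δv₂ = |v₂ − v_a| = 0.5833 km/s.
Δv = Δv₁ + Δv₂ = 0.9718 + 0.5833 = 1.555 km/s.

Δv = 1.555 km/s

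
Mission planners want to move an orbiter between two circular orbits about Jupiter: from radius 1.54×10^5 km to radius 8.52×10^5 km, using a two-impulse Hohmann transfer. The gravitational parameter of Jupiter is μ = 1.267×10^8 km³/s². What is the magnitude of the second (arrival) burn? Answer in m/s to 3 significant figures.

Δv₂ = 5450 m/s

Semi-major axis of the transfer orbit: a_t = (1.540×10^5 + 8.520×10^5)/2 = 5.030×10^5 km.
Circular speed at r = 8.520×10^5 km: v_c = √(μ/r) = 12.1946 km/s.
Transfer-orbit speed at the same r (vis-viva, a = a_t): v_t = √[μ(2/r − 1/a_t)] = 6.74753 km/s.
Δv₂ = |v_t − v_c| = |6.74753 − 12.1946| = 5.447 km/s.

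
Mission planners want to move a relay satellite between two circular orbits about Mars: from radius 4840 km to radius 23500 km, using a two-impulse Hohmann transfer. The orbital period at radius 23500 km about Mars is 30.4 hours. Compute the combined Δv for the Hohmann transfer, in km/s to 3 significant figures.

From Kepler's third law T² = 4π²r³/μ at r = 23500 km, T = 30.4 hours = 30.4 × 3600 s = 1.0944×10^5 s: μ = 4π²r³/T² = 42777.1 km³/s².
The Hohmann ellipse has a_t = (r₁ + r₂)/2 = 14170 km.
At r₁ the circular-orbit speed is v₁ = √(μ/r₁) = 2.9729 km/s.
Transfer-orbit speed at r₁ (vis-viva): v_p = √[μ(2/r₁ − 1/a_t)] = 3.8285 km/s.
First burn Δv₁ = |v_p − v₁| = 0.8556 km/s.
At r₂, v₂ = √(μ/r₂) = 1.3492 km/s.
Transfer-orbit speed at r₂: v_a = √[μ(2/r₂ − 1/a_t)] = 0.78851 km/s.
Second burn Δv₂ = |v₂ − v_a| = 0.5607 km/s.
Δv = Δv₁ + Δv₂ = 0.8556 + 0.5607 = 1.416 km/s.

Δv = 1.42 km/s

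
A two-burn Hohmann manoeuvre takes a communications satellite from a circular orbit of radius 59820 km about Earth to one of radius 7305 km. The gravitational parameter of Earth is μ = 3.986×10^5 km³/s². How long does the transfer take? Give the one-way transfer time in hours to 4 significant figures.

t = 8.499 hours

The Hohmann ellipse has a_t = (r₁ + r₂)/2 = 33562.5 km.
By Kepler's third law the transfer-orbit period is T = 2π√(a_t³/μ), so t = T/2 = 30596 s.
Converting: 30596 s ÷ 3600 s/hour = 8.499 hours.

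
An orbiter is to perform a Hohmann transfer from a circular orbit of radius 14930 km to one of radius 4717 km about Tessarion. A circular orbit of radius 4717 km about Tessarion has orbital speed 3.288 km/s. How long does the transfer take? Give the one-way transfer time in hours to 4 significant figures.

From the circular-orbit relation v² = μ/r at r = 4717 km: μ = v²r = (3.288)² × 4717 = 50995.2 km³/s².
The Hohmann ellipse has a_t = (r₁ + r₂)/2 = 9823.5 km.
Half the transfer-orbit period gives t = π√(a_t³/μ) = 13545.2 s.
Converting: 13545.2 s ÷ 3600 s/hour = 3.763 hours.

t = 3.763 hours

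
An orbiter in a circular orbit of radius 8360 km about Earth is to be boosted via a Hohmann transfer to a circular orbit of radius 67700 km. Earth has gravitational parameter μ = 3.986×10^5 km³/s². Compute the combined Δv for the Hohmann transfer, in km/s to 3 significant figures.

Δv = 3.60 km/s

Transfer-ellipse semi-major axis a_t = (r₁ + r₂)/2 = (8360 + 67700)/2 = 38030 km.
At r₁ the circular-orbit speed is v₁ = √(μ/r₁) = 6.905 km/s.
On the transfer ellipse at r₁, v² = μ(2/r − 1/a) gives v_p = √[μ(2/r₁ − 1/a_t)] = 9.213 km/s.
First burn Δv₁ = |v_p − v₁| = 2.308 km/s.
Circular speed at r₂: v₂ = √(μ/r₂) = 2.4265 km/s.
Transfer-orbit speed at r₂: v_a = √[μ(2/r₂ − 1/a_t)] = 1.1377 km/s.
Second burn Δv₂ = |v₂ − v_a| = 1.289 km/s.
Total Δv = Δv₁ + Δv₂ = 3.597 km/s.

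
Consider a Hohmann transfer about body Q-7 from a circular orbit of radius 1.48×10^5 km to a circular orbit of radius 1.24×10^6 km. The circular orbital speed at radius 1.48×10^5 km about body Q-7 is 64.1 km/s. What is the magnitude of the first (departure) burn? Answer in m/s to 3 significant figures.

Δv₁ = 21600 m/s

From the circular-orbit relation v² = μ/r at r = 1.48×10^5 km: μ = v²r = (64.1)² × 1.48×10^5 = 6.08104×10^8 km³/s².
Semi-major axis of the transfer orbit: a_t = (1.480×10^5 + 1.240×10^6)/2 = 6.940×10^5 km.
On the circular orbit at r = 1.480×10^5 km, v_c = √(μ/r) = 64.10 km/s.
Vis-viva on the transfer ellipse at r = 1.480×10^5 km gives v_t = √[μ(2/r − 1/a_t)] = 85.68 km/s.
Δv₁ = |v_t − v_c| = |85.68 − 64.10| = 21.58 km/s.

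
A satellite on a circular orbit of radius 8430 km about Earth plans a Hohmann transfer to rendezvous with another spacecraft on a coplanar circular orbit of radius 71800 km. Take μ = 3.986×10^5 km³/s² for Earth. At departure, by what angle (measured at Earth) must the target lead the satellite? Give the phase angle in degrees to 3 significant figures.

Semi-major axis of the transfer orbit: a_t = (8430 + 71800)/2 = 40115 km.
The half-period of the transfer ellipse is t = π√(a_t³/μ) = 39980 s.
The target's mean motion on its circular orbit is ω₂ = √(μ/r₂³) = 3.282×10^-5 rad/s.
Angle swept by the target during transfer: ω₂·t = 1.312 rad = 75.17°.
Arrival is 180° from departure on the ellipse, so φ = 180° − 75.17° = 105°.

φ = 105°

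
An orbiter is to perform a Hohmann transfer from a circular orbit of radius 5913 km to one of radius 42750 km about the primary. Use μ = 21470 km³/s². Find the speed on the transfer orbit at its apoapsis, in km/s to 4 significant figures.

Semi-major axis of the transfer orbit: a_t = (5913 + 42750)/2 = 24331.5 km.
At apoapsis, r = 42750 km.
Applying v² = μ(2/r − 1/a_t): v = 0.3494 km/s.

v = 0.3494 km/s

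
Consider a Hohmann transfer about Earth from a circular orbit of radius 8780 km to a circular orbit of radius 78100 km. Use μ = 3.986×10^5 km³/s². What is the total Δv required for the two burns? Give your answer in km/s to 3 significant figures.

The Hohmann ellipse has a_t = (r₁ + r₂)/2 = 43440 km.
At r₁ the circular-orbit speed is v₁ = √(μ/r₁) = 6.7379 km/s.
Transfer-orbit speed at r₁ (vis-viva equation): v_p = √[μ(2/r₁ − 1/a_t)] = 9.0345 km/s.
First burn Δv₁ = |v_p − v₁| = 2.297 km/s.
At r₂, v₂ = √(μ/r₂) = 2.259 km/s.
Transfer-orbit speed at r₂: v_a = √[μ(2/r₂ − 1/a_t)] = 1.016 km/s.
Second burn Δv₂ = |v₂ − v_a| = 1.243 km/s.
Δv = Δv₁ + Δv₂ = 2.297 + 1.243 = 3.540 km/s.

Δv = 3.54 km/s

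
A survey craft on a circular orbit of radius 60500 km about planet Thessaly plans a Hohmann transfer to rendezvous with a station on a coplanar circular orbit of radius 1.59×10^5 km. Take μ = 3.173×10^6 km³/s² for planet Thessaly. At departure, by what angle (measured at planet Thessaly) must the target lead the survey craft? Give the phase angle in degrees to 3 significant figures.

φ = 76.8°

Semi-major axis of the transfer orbit: a_t = (60500 + 1.590×10^5)/2 = 1.0975×10^5 km.
Transfer time t = π√(a_t³/μ) = 64120 s.
Target angular speed ω₂ = √(μ/r₂³) = 2.810×10^-5 rad/s.
Angle swept by the target during transfer: ω₂·t = 1.802 rad = 103.2°.
Arrival is 180° from departure on the ellipse, so φ = 180° − 103.2° = 76.8°.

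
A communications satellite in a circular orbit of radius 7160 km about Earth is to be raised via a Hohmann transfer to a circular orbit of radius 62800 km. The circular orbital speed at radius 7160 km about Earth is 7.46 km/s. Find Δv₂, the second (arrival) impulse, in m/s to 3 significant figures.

Δv₂ = 1380 m/s

From the circular-orbit relation v² = μ/r at r = 7160 km: μ = v²r = (7.46)² × 7160 = 3.98465×10^5 km³/s².
Semi-major axis of the transfer orbit: a_t = (7160 + 62800)/2 = 34980 km.
On the circular orbit at r = 62800 km, v_c = √(μ/r) = 2.519 km/s.
Transfer-orbit speed at the same r (vis-viva, a = a_t): v_t = √[μ(2/r − 1/a_t)] = 1.140 km/s.
Δv₂ = |v_t − v_c| = |1.140 − 2.519| = 1.379 km/s.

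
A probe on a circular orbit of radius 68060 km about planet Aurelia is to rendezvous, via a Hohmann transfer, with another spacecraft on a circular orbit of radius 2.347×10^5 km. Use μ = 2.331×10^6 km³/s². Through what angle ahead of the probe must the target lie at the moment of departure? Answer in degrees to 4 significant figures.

Transfer-ellipse semi-major axis a_t = (r₁ + r₂)/2 = (68060 + 2.347×10^5)/2 = 1.5138×10^5 km.
Transfer time t = π√(a_t³/μ) = 1.21194×10^5 s.
Target angular speed ω₂ = √(μ/r₂³) = 1.34277×10^-5 rad/s.
Angle swept by the target during transfer: ω₂·t = 1.6274 rad = 93.24°.
Arrival is 180° from departure on the ellipse, so φ = 180° − 93.24° = 86.76°.

φ = 86.76°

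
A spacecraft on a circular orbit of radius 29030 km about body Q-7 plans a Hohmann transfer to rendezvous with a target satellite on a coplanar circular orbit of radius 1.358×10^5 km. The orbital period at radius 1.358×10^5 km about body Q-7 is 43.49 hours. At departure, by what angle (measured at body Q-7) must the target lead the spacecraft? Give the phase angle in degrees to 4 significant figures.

From Kepler's third law T² = 4π²r³/μ at r = 1.358×10^5 km, T = 43.49 hours = 43.49 × 3600 s = 1.56564×10^5 s: μ = 4π²r³/T² = 4.03344×10^6 km³/s².
The Hohmann ellipse has a_t = (r₁ + r₂)/2 = 82415 km.
The half-period of the transfer ellipse is t = π√(a_t³/μ) = 37010 s.
Target angular speed ω₂ = √(μ/r₂³) = 4.0132×10^-5 rad/s.
Angle swept by the target during transfer: ω₂·t = 1.4853 rad = 85.10°.
Arrival is 180° from departure on the ellipse, so φ = 180° − 85.10° = 94.90°.

φ = 94.90°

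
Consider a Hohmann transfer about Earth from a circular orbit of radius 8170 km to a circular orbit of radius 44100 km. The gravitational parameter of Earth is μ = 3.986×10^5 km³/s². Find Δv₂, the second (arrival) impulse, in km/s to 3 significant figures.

Δv₂ = 1.33 km/s

Semi-major axis of the transfer orbit: a_t = (8170 + 44100)/2 = 26135 km.
Circular speed at r = 44100 km: v_c = √(μ/r) = 3.006 km/s.
Vis-viva on the transfer ellipse at r = 44100 km gives v_t = √[μ(2/r − 1/a_t)] = 1.681 km/s.
Δv₂ = |v_t − v_c| = |1.681 − 3.006| = 1.325 km/s.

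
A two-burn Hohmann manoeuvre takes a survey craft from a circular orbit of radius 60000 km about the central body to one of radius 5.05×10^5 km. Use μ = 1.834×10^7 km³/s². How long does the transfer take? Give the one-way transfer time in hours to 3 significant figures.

t = 30.6 hours

Semi-major axis of the transfer orbit: a_t = (60000 + 5.050×10^5)/2 = 2.825×10^5 km.
Transfer time t = π√(a_t³/μ) = π√((2.825×10^5)³ / 1.834×10^7) = 1.101×10^5 s.
Converting: 1.101×10^5 s ÷ 3600 s/hour = 30.6 hours.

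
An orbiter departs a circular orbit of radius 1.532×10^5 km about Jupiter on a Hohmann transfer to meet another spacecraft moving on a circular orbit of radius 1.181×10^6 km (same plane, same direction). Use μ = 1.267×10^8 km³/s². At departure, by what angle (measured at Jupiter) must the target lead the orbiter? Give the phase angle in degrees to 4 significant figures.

φ = 103.6°

The Hohmann ellipse has a_t = (r₁ + r₂)/2 = 6.671×10^5 km.
Transfer time t = π√(a_t³/μ) = 1.5207×10^5 s.
Target angular speed ω₂ = √(μ/r₂³) = 8.7703×10^-6 rad/s.
Angle swept by the target during transfer: ω₂·t = 1.3337 rad = 76.42°.
The orbiter traverses 180° on the transfer ellipse, so the target must lead by 180° − 76.42° = 103.6°.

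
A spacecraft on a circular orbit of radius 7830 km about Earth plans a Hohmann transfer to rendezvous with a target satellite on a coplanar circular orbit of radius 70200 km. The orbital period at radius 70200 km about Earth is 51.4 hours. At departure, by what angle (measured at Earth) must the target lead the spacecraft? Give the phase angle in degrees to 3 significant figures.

φ = 105°

From Kepler's third law T² = 4π²r³/μ at r = 70200 km, T = 51.4 hours = 51.4 × 3600 s = 1.8504×10^5 s: μ = 4π²r³/T² = 3.98878×10^5 km³/s².
The Hohmann ellipse has a_t = (r₁ + r₂)/2 = 39015 km.
The half-period of the transfer ellipse is t = π√(a_t³/μ) = 38333 s.
The target's mean motion on its circular orbit is ω₂ = √(μ/r₂³) = 3.3956×10^-5 rad/s.
Angle swept by the target during transfer: ω₂·t = 1.3016 rad = 74.58°.
Arrival is 180° from departure on the ellipse, so φ = 180° − 74.58° = 105°.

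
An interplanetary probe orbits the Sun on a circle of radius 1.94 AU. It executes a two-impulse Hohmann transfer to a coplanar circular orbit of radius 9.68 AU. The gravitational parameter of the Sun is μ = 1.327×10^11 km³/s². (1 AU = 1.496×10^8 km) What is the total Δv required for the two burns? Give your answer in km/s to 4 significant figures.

In km: r₁ = 1.94 × 1.496×10^8 = 2.90224×10^8 km; r₂ = 9.68 × 1.496×10^8 = 1.448128×10^9 km.
Semi-major axis of the transfer orbit: a_t = (2.90224×10^8 + 1.448128×10^9)/2 = 8.69176×10^8 km.
At r₁ the circular-orbit speed is v₁ = √(μ/r₁) = 21.383 km/s.
Transfer-orbit speed at r₁ (vis-viva equation): v_p = √[μ(2/r₁ − 1/a_t)] = 27.601 km/s.
First burn Δv₁ = |v_p − v₁| = 6.218 km/s.
At r₂, v₂ = √(μ/r₂) = 9.573 km/s.
Transfer-orbit speed at r₂: v_a = √[μ(2/r₂ − 1/a_t)] = 5.532 km/s.
Second burn Δv₂ = |v₂ − v_a| = 4.041 km/s.
Δv = Δv₁ + Δv₂ = 6.218 + 4.041 = 10.26 km/s.

Δv = 10.26 km/s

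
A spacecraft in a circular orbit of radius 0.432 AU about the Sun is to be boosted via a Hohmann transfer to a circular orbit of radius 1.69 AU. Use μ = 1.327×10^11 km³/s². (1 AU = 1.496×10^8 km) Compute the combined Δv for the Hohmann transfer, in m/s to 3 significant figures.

Δv = 20200 m/s

In km: r₁ = 0.432 × 1.496×10^8 = 6.46272×10^7 km; r₂ = 1.69 × 1.496×10^8 = 2.52824×10^8 km.
Semi-major axis of the transfer orbit: a_t = (6.46272×10^7 + 2.52824×10^8)/2 = 1.587256×10^8 km.
At r₁ the circular-orbit speed is v₁ = √(μ/r₁) = 45.31 km/s.
On the transfer ellipse at r₁, v² = μ(2/r − 1/a) gives v_p = √[μ(2/r₁ − 1/a_t)] = 57.19 km/s.
First burn Δv₁ = |v_p − v₁| = 11.88 km/s.
Circular speed at r₂: v₂ = √(μ/r₂) = 22.910 km/s.
Transfer-orbit speed at r₂: v_a = √[μ(2/r₂ − 1/a_t)] = 14.619 km/s.
Second burn Δv₂ = |v₂ − v_a| = 8.291 km/s.
Δv = Δv₁ + Δv₂ = 11.88 + 8.291 = 20.17 km/s.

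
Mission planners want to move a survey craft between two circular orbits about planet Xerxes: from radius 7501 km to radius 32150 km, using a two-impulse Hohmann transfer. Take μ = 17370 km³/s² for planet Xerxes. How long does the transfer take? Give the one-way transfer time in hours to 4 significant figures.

Semi-major axis of the transfer orbit: a_t = (7501 + 32150)/2 = 19825.5 km.
Transfer time t = π√(a_t³/μ) = π√((19825.5)³ / 17370) = 66540 s.
Converting: 66540 s ÷ 3600 s/hour = 18.48 hours.

t = 18.48 hours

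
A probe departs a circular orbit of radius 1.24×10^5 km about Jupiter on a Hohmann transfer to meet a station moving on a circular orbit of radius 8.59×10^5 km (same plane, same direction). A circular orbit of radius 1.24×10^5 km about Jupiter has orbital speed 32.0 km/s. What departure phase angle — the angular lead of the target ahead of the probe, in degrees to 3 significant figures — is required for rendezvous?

From the circular-orbit relation v² = μ/r at r = 1.24×10^5 km: μ = v²r = (32.0)² × 1.24×10^5 = 1.26976×10^8 km³/s².
Transfer-ellipse semi-major axis a_t = (r₁ + r₂)/2 = (1.240×10^5 + 8.590×10^5)/2 = 4.915×10^5 km.
The half-period of the transfer ellipse is t = π√(a_t³/μ) = 96067 s.
The target's mean motion on its circular orbit is ω₂ = √(μ/r₂³) = 1.4154×10^-5 rad/s.
Angle swept by the target during transfer: ω₂·t = 1.3597 rad = 77.91°.
The probe traverses 180° on the transfer ellipse, so the target must lead by 180° − 77.91° = 102°.

φ = 102°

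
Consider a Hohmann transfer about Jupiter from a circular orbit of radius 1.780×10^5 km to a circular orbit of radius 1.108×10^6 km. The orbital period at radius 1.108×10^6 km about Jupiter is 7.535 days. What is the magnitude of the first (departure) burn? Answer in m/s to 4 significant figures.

From Kepler's third law T² = 4π²r³/μ at r = 1.108×10^6 km, T = 7.535 days = 7.535 × 86400 s = 6.51024×10^5 s: μ = 4π²r³/T² = 1.26702×10^8 km³/s².
The Hohmann ellipse has a_t = (r₁ + r₂)/2 = 6.430×10^5 km.
On the circular orbit at r = 1.780×10^5 km, v_c = √(μ/r) = 26.6798 km/s.
Transfer-orbit speed at the same r (vis-viva, a = a_t): v_t = √[μ(2/r − 1/a_t)] = 35.0225 km/s.
Δv₁ = |v_t − v_c| = |35.0225 − 26.6798| = 8.343 km/s.

Δv₁ = 8343 m/s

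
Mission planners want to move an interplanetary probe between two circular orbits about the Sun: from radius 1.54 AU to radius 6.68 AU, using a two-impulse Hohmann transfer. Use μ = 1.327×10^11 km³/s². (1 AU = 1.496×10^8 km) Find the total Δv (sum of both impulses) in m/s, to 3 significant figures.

In km: r₁ = 1.54 × 1.496×10^8 = 2.30384×10^8 km; r₂ = 6.68 × 1.496×10^8 = 9.99328×10^8 km.
Transfer-ellipse semi-major axis a_t = (r₁ + r₂)/2 = (2.30384×10^8 + 9.99328×10^8)/2 = 6.14856×10^8 km.
At r₁ the circular-orbit speed is v₁ = √(μ/r₁) = 24.000 km/s.
Transfer-orbit speed at r₁ (vis-viva): v_p = √[μ(2/r₁ − 1/a_t)] = 30.597 km/s.
First burn Δv₁ = |v_p − v₁| = 6.597 km/s.
Circular speed at r₂: v₂ = √(μ/r₂) = 11.5234 km/s.
Transfer-orbit speed at r₂: v_a = √[μ(2/r₂ − 1/a_t)] = 7.05376 km/s.
Second burn Δv₂ = |v₂ − v_a| = 4.470 km/s.
Δv = Δv₁ + Δv₂ = 6.597 + 4.470 = 11.07 km/s.

Δv = 11100 m/s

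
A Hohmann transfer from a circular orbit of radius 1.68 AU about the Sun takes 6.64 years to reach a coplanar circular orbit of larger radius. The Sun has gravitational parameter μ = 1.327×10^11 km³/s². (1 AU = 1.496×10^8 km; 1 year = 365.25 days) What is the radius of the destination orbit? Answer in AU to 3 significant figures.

In km: r₁ = 1.68 × 1.496×10^8 = 2.51328×10^8 km.
Transfer time t = 6.64 years × 365.25 × 86400 s = 2.09542464×10^8 s, and t = π√(a_t³/μ).
So a_t = (μ t²/π²)^(1/3) = (1.327×10^11 × (2.09542464×10^8)² / π²)^(1/3) = 8.3889×10^8 km.
Since a_t = (r₁ + r₂)/2, r₂ = 2a_t − r₁ = 2×8.3889×10^8 − 2.51328×10^8 = 1.426452×10^9 km.
In AU: r₂ = 1.426452×10^9 / 1.496×10^8 = 9.54 AU.

r₂ = 9.54 AU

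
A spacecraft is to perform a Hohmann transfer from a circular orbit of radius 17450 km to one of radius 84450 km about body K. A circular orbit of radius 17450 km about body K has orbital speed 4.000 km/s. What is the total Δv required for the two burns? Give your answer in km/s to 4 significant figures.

From the circular-orbit relation v² = μ/r at r = 17450 km: μ = v²r = (4.000)² × 17450 = 2.79200×10^5 km³/s².
Transfer-ellipse semi-major axis a_t = (r₁ + r₂)/2 = (17450 + 84450)/2 = 50950 km.
At r₁ the circular-orbit speed is v₁ = √(μ/r₁) = 4.000 km/s.
Transfer-orbit speed at r₁ (vis-viva): v_p = √[μ(2/r₁ − 1/a_t)] = 5.150 km/s.
First burn Δv₁ = |v_p − v₁| = 1.150 km/s.
Circular speed at r₂: v₂ = √(μ/r₂) = 1.8183 km/s.
Transfer-orbit speed at r₂: v_a = √[μ(2/r₂ − 1/a_t)] = 1.0641 km/s.
Second burn Δv₂ = |v₂ − v_a| = 0.7542 km/s.
Δv = Δv₁ + Δv₂ = 1.150 + 0.7542 = 1.904 km/s.

Δv = 1.904 km/s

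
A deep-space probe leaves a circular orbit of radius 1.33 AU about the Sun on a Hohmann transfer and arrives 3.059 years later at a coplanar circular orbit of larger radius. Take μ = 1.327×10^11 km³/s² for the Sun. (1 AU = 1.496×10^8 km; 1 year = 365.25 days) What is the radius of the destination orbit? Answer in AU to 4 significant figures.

r₂ = 5.360 AU

In km: r₁ = 1.33 × 1.496×10^8 = 1.98968×10^8 km.
Transfer time t = 3.059 years × 365.25 × 86400 s = 9.65346984×10^7 s, and t = π√(a_t³/μ).
So a_t = (μ t²/π²)^(1/3) = (1.327×10^11 × (9.65346984×10^7)² / π²)^(1/3) = 5.0039×10^8 km.
Since a_t = (r₁ + r₂)/2, r₂ = 2a_t − r₁ = 2×5.0039×10^8 − 1.98968×10^8 = 8.01812×10^8 km.
In AU: r₂ = 8.01812×10^8 / 1.496×10^8 = 5.360 AU.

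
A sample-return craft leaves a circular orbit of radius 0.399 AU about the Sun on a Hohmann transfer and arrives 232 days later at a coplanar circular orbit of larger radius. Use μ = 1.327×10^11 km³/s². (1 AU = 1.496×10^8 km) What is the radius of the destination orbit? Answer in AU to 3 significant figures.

In km: r₁ = 0.399 × 1.496×10^8 = 5.96904×10^7 km.
Transfer time t = 232 days = 2.00448×10^7 s, and t = π√(a_t³/μ).
So a_t = (μ t²/π²)^(1/3) = (1.327×10^11 × (2.00448×10^7)² / π²)^(1/3) = 1.7547×10^8 km.
Since a_t = (r₁ + r₂)/2, r₂ = 2a_t − r₁ = 2×1.7547×10^8 − 5.96904×10^7 = 2.912496×10^8 km.
In AU: r₂ = 2.912496×10^8 / 1.496×10^8 = 1.95 AU.

r₂ = 1.95 AU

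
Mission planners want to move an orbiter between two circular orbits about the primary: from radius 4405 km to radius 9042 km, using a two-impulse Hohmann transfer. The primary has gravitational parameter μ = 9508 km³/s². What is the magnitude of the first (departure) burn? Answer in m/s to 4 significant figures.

Transfer-ellipse semi-major axis a_t = (r₁ + r₂)/2 = (4405 + 9042)/2 = 6723.5 km.
On the circular orbit at r = 4405 km, v_c = √(μ/r) = 1.4692 km/s.
Transfer-orbit speed at the same r (vis-viva, a = a_t): v_t = √[μ(2/r − 1/a_t)] = 1.7038 km/s.
Δv₁ = |v_t − v_c| = |1.7038 − 1.4692| = 0.2346 km/s.

Δv₁ = 234.6 m/s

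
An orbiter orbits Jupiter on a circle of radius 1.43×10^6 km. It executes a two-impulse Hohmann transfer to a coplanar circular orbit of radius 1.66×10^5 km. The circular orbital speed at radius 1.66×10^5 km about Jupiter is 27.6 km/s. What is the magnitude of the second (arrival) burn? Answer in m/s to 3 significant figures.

Δv₂ = 9350 m/s

From the circular-orbit relation v² = μ/r at r = 1.66×10^5 km: μ = v²r = (27.6)² × 1.66×10^5 = 1.26452×10^8 km³/s².
The Hohmann ellipse has a_t = (r₁ + r₂)/2 = 7.980×10^5 km.
On the circular orbit at r = 1.660×10^5 km, v_c = √(μ/r) = 27.600 km/s.
Transfer-orbit speed at the same r (vis-viva, a = a_t): v_t = √[μ(2/r − 1/a_t)] = 36.947 km/s.
Δv₂ = |v_t − v_c| = |36.947 − 27.600| = 9.347 km/s.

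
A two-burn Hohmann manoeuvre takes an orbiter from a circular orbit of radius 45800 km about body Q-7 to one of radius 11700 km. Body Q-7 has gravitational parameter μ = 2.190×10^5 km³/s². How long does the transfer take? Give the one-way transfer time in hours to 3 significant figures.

t = 9.09 hours

Semi-major axis of the transfer orbit: a_t = (45800 + 11700)/2 = 28750 km.
Half the transfer-orbit period gives t = π√(a_t³/μ) = 32730 s.
Converting: 32730 s ÷ 3600 s/hour = 9.09 hours.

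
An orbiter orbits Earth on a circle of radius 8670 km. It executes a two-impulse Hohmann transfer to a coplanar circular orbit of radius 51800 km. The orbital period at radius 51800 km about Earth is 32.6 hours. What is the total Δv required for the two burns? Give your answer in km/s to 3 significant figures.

From Kepler's third law T² = 4π²r³/μ at r = 51800 km, T = 32.6 hours = 32.6 × 3600 s = 1.1736×10^5 s: μ = 4π²r³/T² = 3.98390×10^5 km³/s².
The Hohmann ellipse has a_t = (r₁ + r₂)/2 = 30235 km.
Circular speed at r₁: v₁ = √(μ/r₁) = √(3.98390×10^5/8670) = 6.779 km/s.
Transfer-orbit speed at r₁ (v² = μ(2/r − 1/a)): v_p = √[μ(2/r₁ − 1/a_t)] = 8.873 km/s.
First burn Δv₁ = |v_p − v₁| = 2.094 km/s.
Circular speed at r₂: v₂ = √(μ/r₂) = 2.773 km/s.
Transfer-orbit speed at r₂: v_a = √[μ(2/r₂ − 1/a_t)] = 1.485 km/s.
Second burn Δv₂ = |v₂ − v_a| = 1.288 km/s.
Δv = Δv₁ + Δv₂ = 2.094 + 1.288 = 3.382 km/s.

Δv = 3.38 km/s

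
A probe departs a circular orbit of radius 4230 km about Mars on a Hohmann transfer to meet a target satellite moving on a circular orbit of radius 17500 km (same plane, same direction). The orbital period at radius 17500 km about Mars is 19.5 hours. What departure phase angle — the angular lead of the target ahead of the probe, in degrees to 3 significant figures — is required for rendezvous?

From Kepler's third law T² = 4π²r³/μ at r = 17500 km, T = 19.5 hours = 19.5 × 3600 s = 70200 s: μ = 4π²r³/T² = 42933.8 km³/s².
Semi-major axis of the transfer orbit: a_t = (4230 + 17500)/2 = 10865 km.
Transfer time t = π√(a_t³/μ) = 17170 s.
Target angular speed ω₂ = √(μ/r₂³) = 8.950×10^-5 rad/s.
Angle swept by the target during transfer: ω₂·t = 1.537 rad = 88.06°.
The probe traverses 180° on the transfer ellipse, so the target must lead by 180° − 88.06° = 91.9°.

φ = 91.9°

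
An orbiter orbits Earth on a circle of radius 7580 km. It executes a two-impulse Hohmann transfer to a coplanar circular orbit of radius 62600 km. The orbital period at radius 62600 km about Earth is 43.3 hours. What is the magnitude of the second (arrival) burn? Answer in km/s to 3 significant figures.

Δv₂ = 1.35 km/s

From Kepler's third law T² = 4π²r³/μ at r = 62600 km, T = 43.3 hours = 43.3 × 3600 s = 1.5588×10^5 s: μ = 4π²r³/T² = 3.98568×10^5 km³/s².
Semi-major axis of the transfer orbit: a_t = (7580 + 62600)/2 = 35090 km.
On the circular orbit at r = 62600 km, v_c = √(μ/r) = 2.52327 km/s.
Vis-viva on the transfer ellipse at r = 62600 km gives v_t = √[μ(2/r − 1/a_t)] = 1.17275 km/s.
Δv₂ = |v_t − v_c| = |1.17275 − 2.52327| = 1.351 km/s.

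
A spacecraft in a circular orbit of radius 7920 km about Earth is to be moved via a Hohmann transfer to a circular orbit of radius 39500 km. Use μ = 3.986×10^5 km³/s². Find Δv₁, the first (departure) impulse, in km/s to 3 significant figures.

The Hohmann ellipse has a_t = (r₁ + r₂)/2 = 23710 km.
On the circular orbit at r = 7920 km, v_c = √(μ/r) = 7.09424 km/s.
Transfer-orbit speed at the same r (vis-viva, a = a_t): v_t = √[μ(2/r − 1/a_t)] = 9.15670 km/s.
Δv₁ = |v_t − v_c| = |9.15670 − 7.09424| = 2.062 km/s.

Δv₁ = 2.06 km/s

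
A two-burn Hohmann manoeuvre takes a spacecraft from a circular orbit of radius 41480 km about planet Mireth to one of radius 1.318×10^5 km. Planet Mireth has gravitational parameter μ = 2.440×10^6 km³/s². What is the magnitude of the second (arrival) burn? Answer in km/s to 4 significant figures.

Δv₂ = 1.326 km/s

Transfer-ellipse semi-major axis a_t = (r₁ + r₂)/2 = (41480 + 1.318×10^5)/2 = 86640 km.
Circular speed at r = 1.318×10^5 km: v_c = √(μ/r) = 4.303 km/s.
Transfer-orbit speed at the same r (vis-viva, a = a_t): v_t = √[μ(2/r − 1/a_t)] = 2.977 km/s.
Δv₂ = |v_t − v_c| = |2.977 − 4.303| = 1.326 km/s.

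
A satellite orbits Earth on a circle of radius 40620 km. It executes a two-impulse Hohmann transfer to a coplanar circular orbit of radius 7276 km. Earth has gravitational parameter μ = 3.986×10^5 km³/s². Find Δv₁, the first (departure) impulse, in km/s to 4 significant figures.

Δv₁ = 1.406 km/s

Transfer-ellipse semi-major axis a_t = (r₁ + r₂)/2 = (40620 + 7276)/2 = 23948 km.
Circular speed at r = 40620 km: v_c = √(μ/r) = 3.133 km/s.
Vis-viva on the transfer ellipse at r = 40620 km gives v_t = √[μ(2/r − 1/a_t)] = 1.727 km/s.
Δv₁ = |v_t − v_c| = |1.727 − 3.133| = 1.406 km/s.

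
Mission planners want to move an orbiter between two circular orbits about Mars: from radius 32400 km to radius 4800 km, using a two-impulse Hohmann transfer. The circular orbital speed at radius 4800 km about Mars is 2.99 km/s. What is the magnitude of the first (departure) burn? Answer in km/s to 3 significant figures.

Δv₁ = 0.566 km/s

From the circular-orbit relation v² = μ/r at r = 4800 km: μ = v²r = (2.99)² × 4800 = 42912.5 km³/s².
Transfer-ellipse semi-major axis a_t = (r₁ + r₂)/2 = (32400 + 4800)/2 = 18600 km.
On the circular orbit at r = 32400 km, v_c = √(μ/r) = 1.15085 km/s.
Transfer-orbit speed at the same r (vis-viva, a = a_t): v_t = √[μ(2/r − 1/a_t)] = 0.584633 km/s.
Δv₁ = |v_t − v_c| = |0.584633 − 1.15085| = 0.5662 km/s.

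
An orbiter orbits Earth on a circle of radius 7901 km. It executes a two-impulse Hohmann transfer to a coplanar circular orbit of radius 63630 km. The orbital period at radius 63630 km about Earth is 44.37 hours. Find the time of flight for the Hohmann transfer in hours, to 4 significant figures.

From Kepler's third law T² = 4π²r³/μ at r = 63630 km, T = 44.37 hours = 44.37 × 3600 s = 1.59732×10^5 s: μ = 4π²r³/T² = 3.98622×10^5 km³/s².
Semi-major axis of the transfer orbit: a_t = (7901 + 63630)/2 = 35765.5 km.
Half the transfer-orbit period gives t = π√(a_t³/μ) = 33656 s.
Converting: 33656 s ÷ 3600 s/hour = 9.349 hours.

t = 9.349 hours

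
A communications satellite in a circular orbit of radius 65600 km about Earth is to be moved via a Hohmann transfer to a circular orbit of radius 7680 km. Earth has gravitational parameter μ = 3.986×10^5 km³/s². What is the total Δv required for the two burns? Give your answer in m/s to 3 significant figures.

Δv = 3770 m/s

The Hohmann ellipse has a_t = (r₁ + r₂)/2 = 36640 km.
Circular speed at r₁: v₁ = √(μ/r₁) = √(3.986×10^5/65600) = 2.4650 km/s.
Transfer-orbit speed at r₁ (v² = μ(2/r − 1/a)): v_a = √[μ(2/r₁ − 1/a_t)] = 1.1285 km/s.
First burn Δv₁ = |v_a − v₁| = 1.3365 km/s.
At r₂, v₂ = √(μ/r₂) = 7.20424 km/s.
Transfer-orbit speed at r₂: v_p = √[μ(2/r₂ − 1/a_t)] = 9.63967 km/s.
Second burn Δv₂ = |v₂ − v_p| = 2.4354 km/s.
Total Δv = Δv₁ + Δv₂ = 3.772 km/s.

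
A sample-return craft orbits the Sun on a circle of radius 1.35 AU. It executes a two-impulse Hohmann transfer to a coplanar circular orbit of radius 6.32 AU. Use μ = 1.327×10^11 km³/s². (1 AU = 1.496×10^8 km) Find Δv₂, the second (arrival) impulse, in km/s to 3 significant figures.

In km: r₁ = 1.35 × 1.496×10^8 = 2.0196×10^8 km; r₂ = 6.32 × 1.496×10^8 = 9.45472×10^8 km.
Transfer-ellipse semi-major axis a_t = (r₁ + r₂)/2 = (2.0196×10^8 + 9.45472×10^8)/2 = 5.73716×10^8 km.
Circular speed at r = 9.45472×10^8 km: v_c = √(μ/r) = 11.847 km/s.
Vis-viva on the transfer ellipse at r = 9.45472×10^8 km gives v_t = √[μ(2/r − 1/a_t)] = 7.0290 km/s.
Δv₂ = |v_t − v_c| = |7.0290 − 11.847| = 4.818 km/s.

Δv₂ = 4.82 km/s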